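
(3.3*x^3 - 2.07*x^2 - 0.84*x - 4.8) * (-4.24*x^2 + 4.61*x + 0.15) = -13.992*x^5 + 23.9898*x^4 - 5.4861*x^3 + 16.1691*x^2 - 22.254*x - 0.72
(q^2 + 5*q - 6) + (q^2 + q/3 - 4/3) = 2*q^2 + 16*q/3 - 22/3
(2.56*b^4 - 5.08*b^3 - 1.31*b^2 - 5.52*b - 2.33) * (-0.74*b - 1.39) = -1.8944*b^5 + 0.2008*b^4 + 8.0306*b^3 + 5.9057*b^2 + 9.397*b + 3.2387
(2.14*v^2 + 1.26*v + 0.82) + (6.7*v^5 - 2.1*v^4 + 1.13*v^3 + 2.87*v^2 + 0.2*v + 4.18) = 6.7*v^5 - 2.1*v^4 + 1.13*v^3 + 5.01*v^2 + 1.46*v + 5.0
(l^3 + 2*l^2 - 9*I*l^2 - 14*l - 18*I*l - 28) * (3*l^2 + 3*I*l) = 3*l^5 + 6*l^4 - 24*I*l^4 - 15*l^3 - 48*I*l^3 - 30*l^2 - 42*I*l^2 - 84*I*l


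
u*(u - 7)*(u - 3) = u^3 - 10*u^2 + 21*u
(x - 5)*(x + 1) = x^2 - 4*x - 5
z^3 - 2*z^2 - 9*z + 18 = (z - 3)*(z - 2)*(z + 3)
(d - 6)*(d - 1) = d^2 - 7*d + 6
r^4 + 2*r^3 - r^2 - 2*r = r*(r - 1)*(r + 1)*(r + 2)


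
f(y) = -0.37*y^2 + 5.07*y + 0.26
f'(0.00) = 5.07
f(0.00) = 0.26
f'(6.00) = 0.63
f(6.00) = 17.36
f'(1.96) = 3.62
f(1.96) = 8.78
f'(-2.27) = 6.75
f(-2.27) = -13.16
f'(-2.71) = 7.08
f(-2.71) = -16.20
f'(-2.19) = 6.69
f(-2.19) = -12.62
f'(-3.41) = 7.59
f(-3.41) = -21.33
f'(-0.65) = 5.55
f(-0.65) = -3.19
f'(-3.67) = 7.79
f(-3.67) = -23.33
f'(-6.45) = 9.84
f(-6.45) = -47.83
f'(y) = 5.07 - 0.74*y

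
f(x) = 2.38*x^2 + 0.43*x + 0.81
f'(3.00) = 14.71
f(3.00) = 23.52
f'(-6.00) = -28.13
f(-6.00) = 83.91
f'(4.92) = 23.85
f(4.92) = 60.54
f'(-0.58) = -2.33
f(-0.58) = 1.36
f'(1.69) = 8.47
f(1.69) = 8.33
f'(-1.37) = -6.09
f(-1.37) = 4.69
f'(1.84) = 9.19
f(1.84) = 9.66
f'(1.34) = 6.81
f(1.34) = 5.66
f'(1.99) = 9.90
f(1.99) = 11.09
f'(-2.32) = -10.61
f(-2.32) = 12.62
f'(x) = 4.76*x + 0.43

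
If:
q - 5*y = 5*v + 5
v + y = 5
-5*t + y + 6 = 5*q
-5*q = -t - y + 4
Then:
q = 30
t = 5/3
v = -442/3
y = 457/3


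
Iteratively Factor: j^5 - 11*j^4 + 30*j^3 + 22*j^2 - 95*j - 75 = (j + 1)*(j^4 - 12*j^3 + 42*j^2 - 20*j - 75) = (j + 1)^2*(j^3 - 13*j^2 + 55*j - 75) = (j - 3)*(j + 1)^2*(j^2 - 10*j + 25) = (j - 5)*(j - 3)*(j + 1)^2*(j - 5)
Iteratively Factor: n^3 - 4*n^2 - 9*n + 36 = (n - 3)*(n^2 - n - 12) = (n - 3)*(n + 3)*(n - 4)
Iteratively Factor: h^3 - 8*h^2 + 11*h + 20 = (h + 1)*(h^2 - 9*h + 20) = (h - 5)*(h + 1)*(h - 4)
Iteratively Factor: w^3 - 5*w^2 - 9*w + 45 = (w - 3)*(w^2 - 2*w - 15) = (w - 3)*(w + 3)*(w - 5)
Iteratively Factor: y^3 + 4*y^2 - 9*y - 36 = (y - 3)*(y^2 + 7*y + 12) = (y - 3)*(y + 4)*(y + 3)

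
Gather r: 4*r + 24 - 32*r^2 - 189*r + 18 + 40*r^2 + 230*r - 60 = 8*r^2 + 45*r - 18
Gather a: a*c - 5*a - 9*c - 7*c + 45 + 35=a*(c - 5) - 16*c + 80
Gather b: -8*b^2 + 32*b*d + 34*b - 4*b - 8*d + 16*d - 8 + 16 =-8*b^2 + b*(32*d + 30) + 8*d + 8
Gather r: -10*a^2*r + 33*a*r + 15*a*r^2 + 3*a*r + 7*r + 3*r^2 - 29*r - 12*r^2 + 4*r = r^2*(15*a - 9) + r*(-10*a^2 + 36*a - 18)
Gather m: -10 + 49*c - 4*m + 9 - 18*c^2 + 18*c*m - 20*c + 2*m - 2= -18*c^2 + 29*c + m*(18*c - 2) - 3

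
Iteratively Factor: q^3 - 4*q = (q)*(q^2 - 4) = q*(q + 2)*(q - 2)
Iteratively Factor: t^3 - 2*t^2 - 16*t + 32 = (t - 2)*(t^2 - 16) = (t - 4)*(t - 2)*(t + 4)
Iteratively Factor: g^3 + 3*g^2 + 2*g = (g)*(g^2 + 3*g + 2) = g*(g + 2)*(g + 1)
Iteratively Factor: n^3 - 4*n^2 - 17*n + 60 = (n - 3)*(n^2 - n - 20) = (n - 3)*(n + 4)*(n - 5)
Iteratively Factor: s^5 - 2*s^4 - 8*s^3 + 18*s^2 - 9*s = (s + 3)*(s^4 - 5*s^3 + 7*s^2 - 3*s) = (s - 1)*(s + 3)*(s^3 - 4*s^2 + 3*s) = (s - 3)*(s - 1)*(s + 3)*(s^2 - s) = s*(s - 3)*(s - 1)*(s + 3)*(s - 1)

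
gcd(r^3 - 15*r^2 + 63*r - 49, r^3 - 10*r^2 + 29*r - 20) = r - 1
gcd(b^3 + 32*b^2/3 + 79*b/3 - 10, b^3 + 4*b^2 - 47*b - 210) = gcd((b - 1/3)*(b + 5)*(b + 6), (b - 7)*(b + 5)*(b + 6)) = b^2 + 11*b + 30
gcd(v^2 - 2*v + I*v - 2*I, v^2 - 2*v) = v - 2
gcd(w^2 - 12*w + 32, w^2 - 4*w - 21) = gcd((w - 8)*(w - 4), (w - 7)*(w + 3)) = 1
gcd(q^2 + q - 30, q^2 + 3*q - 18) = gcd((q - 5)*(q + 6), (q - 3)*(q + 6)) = q + 6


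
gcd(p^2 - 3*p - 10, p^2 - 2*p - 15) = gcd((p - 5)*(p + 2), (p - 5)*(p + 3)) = p - 5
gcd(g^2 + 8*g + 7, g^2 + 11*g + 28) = g + 7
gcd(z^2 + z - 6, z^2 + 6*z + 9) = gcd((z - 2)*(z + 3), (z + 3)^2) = z + 3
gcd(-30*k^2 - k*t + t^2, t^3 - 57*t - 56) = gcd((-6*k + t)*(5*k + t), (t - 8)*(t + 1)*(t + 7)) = 1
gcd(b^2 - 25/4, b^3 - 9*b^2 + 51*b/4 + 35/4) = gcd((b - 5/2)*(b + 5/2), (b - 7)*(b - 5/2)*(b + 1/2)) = b - 5/2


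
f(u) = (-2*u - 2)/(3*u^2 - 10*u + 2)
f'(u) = (10 - 6*u)*(-2*u - 2)/(3*u^2 - 10*u + 2)^2 - 2/(3*u^2 - 10*u + 2)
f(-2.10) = 0.06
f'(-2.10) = -0.02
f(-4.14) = 0.07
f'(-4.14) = 0.00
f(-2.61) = 0.07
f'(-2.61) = -0.01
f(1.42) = 0.79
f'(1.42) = 0.14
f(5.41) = -0.36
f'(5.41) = 0.17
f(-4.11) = 0.07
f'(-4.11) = 0.00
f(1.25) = 0.77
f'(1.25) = 0.01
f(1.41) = 0.79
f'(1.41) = 0.13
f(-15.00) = 0.03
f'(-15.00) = 0.00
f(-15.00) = 0.03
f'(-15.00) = 0.00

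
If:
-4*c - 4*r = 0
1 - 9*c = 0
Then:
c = 1/9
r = -1/9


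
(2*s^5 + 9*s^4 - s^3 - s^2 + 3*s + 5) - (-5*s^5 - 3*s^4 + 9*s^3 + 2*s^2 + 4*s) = 7*s^5 + 12*s^4 - 10*s^3 - 3*s^2 - s + 5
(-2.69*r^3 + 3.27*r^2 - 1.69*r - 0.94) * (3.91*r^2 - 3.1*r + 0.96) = -10.5179*r^5 + 21.1247*r^4 - 19.3273*r^3 + 4.7028*r^2 + 1.2916*r - 0.9024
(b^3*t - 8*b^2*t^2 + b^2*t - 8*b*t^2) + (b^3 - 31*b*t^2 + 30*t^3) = b^3*t + b^3 - 8*b^2*t^2 + b^2*t - 39*b*t^2 + 30*t^3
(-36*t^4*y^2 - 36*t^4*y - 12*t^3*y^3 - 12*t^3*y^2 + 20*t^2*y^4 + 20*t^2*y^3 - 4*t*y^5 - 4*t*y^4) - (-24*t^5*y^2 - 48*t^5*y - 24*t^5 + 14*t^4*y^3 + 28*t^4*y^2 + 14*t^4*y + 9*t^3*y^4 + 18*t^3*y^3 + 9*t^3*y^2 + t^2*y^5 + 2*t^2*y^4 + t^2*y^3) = 24*t^5*y^2 + 48*t^5*y + 24*t^5 - 14*t^4*y^3 - 64*t^4*y^2 - 50*t^4*y - 9*t^3*y^4 - 30*t^3*y^3 - 21*t^3*y^2 - t^2*y^5 + 18*t^2*y^4 + 19*t^2*y^3 - 4*t*y^5 - 4*t*y^4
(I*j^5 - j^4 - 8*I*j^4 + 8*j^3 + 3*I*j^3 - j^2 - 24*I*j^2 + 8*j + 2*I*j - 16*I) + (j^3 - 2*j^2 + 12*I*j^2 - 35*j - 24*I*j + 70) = I*j^5 - j^4 - 8*I*j^4 + 9*j^3 + 3*I*j^3 - 3*j^2 - 12*I*j^2 - 27*j - 22*I*j + 70 - 16*I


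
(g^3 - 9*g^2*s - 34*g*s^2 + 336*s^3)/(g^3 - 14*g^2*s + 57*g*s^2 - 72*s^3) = (g^2 - g*s - 42*s^2)/(g^2 - 6*g*s + 9*s^2)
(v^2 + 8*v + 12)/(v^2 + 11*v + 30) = (v + 2)/(v + 5)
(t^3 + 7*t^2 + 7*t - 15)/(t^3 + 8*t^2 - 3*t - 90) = (t^2 + 2*t - 3)/(t^2 + 3*t - 18)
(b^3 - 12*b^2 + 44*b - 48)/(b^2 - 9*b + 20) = (b^2 - 8*b + 12)/(b - 5)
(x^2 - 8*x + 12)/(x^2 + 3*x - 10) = (x - 6)/(x + 5)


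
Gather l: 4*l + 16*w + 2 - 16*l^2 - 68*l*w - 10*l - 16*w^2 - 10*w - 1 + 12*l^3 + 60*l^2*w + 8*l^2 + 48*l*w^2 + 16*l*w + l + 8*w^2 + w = 12*l^3 + l^2*(60*w - 8) + l*(48*w^2 - 52*w - 5) - 8*w^2 + 7*w + 1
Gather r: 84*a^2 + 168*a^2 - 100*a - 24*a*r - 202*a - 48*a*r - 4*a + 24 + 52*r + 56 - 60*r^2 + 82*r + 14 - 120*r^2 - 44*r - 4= 252*a^2 - 306*a - 180*r^2 + r*(90 - 72*a) + 90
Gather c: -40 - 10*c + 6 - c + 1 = -11*c - 33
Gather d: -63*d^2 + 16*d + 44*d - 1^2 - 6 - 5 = -63*d^2 + 60*d - 12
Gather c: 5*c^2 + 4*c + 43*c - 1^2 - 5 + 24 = 5*c^2 + 47*c + 18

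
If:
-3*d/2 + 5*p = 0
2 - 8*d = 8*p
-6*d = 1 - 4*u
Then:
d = 5/26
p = 3/52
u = 7/13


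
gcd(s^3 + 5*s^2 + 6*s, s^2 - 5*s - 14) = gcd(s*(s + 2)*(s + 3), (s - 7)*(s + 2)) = s + 2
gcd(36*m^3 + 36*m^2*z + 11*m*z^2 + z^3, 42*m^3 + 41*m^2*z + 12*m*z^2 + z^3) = 6*m^2 + 5*m*z + z^2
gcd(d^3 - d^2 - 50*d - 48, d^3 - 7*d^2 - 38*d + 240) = d^2 - 2*d - 48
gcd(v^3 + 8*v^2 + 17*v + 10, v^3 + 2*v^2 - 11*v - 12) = v + 1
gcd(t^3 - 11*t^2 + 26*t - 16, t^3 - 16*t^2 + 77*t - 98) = t - 2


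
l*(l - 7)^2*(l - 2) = l^4 - 16*l^3 + 77*l^2 - 98*l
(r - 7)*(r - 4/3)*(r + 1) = r^3 - 22*r^2/3 + r + 28/3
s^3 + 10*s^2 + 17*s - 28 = (s - 1)*(s + 4)*(s + 7)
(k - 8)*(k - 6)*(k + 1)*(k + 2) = k^4 - 11*k^3 + 8*k^2 + 116*k + 96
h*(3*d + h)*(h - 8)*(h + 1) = 3*d*h^3 - 21*d*h^2 - 24*d*h + h^4 - 7*h^3 - 8*h^2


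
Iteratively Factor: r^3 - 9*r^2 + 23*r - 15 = (r - 1)*(r^2 - 8*r + 15) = (r - 5)*(r - 1)*(r - 3)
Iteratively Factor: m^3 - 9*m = (m)*(m^2 - 9) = m*(m + 3)*(m - 3)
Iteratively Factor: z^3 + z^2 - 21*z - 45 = (z - 5)*(z^2 + 6*z + 9) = (z - 5)*(z + 3)*(z + 3)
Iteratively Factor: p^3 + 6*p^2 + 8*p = (p + 4)*(p^2 + 2*p) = (p + 2)*(p + 4)*(p)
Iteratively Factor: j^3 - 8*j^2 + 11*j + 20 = (j + 1)*(j^2 - 9*j + 20) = (j - 4)*(j + 1)*(j - 5)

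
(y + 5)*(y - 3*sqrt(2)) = y^2 - 3*sqrt(2)*y + 5*y - 15*sqrt(2)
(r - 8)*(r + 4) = r^2 - 4*r - 32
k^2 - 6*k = k*(k - 6)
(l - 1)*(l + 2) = l^2 + l - 2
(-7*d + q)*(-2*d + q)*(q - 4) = 14*d^2*q - 56*d^2 - 9*d*q^2 + 36*d*q + q^3 - 4*q^2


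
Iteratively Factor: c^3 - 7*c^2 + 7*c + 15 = (c - 5)*(c^2 - 2*c - 3) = (c - 5)*(c - 3)*(c + 1)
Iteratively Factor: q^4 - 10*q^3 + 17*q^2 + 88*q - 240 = (q - 4)*(q^3 - 6*q^2 - 7*q + 60) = (q - 4)*(q + 3)*(q^2 - 9*q + 20) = (q - 4)^2*(q + 3)*(q - 5)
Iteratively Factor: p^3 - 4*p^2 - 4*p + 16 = (p - 4)*(p^2 - 4) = (p - 4)*(p + 2)*(p - 2)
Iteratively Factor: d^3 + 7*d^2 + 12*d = (d)*(d^2 + 7*d + 12) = d*(d + 4)*(d + 3)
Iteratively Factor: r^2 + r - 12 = (r - 3)*(r + 4)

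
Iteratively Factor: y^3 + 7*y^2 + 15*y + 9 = (y + 3)*(y^2 + 4*y + 3) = (y + 3)^2*(y + 1)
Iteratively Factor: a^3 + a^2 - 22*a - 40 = (a + 4)*(a^2 - 3*a - 10) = (a + 2)*(a + 4)*(a - 5)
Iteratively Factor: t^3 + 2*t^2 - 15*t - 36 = (t + 3)*(t^2 - t - 12) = (t - 4)*(t + 3)*(t + 3)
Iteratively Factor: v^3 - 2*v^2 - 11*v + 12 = (v - 4)*(v^2 + 2*v - 3) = (v - 4)*(v + 3)*(v - 1)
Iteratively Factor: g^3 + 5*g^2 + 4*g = (g)*(g^2 + 5*g + 4) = g*(g + 4)*(g + 1)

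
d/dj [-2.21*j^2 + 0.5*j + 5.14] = 0.5 - 4.42*j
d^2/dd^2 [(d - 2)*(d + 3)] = 2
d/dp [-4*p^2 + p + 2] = 1 - 8*p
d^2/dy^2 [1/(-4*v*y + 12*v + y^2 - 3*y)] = 2*(-4*v*y + 12*v + y^2 - 3*y - (4*v - 2*y + 3)^2)/(4*v*y - 12*v - y^2 + 3*y)^3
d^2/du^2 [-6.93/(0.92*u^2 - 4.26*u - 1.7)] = (-11.731104*u^2 + 54.320112*u + 6.93*(1.84*u - 4.26)*(3.68*u - 8.52) + 21.67704)/(-0.92*u^2 + 4.26*u + 1.7)^3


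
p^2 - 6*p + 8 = (p - 4)*(p - 2)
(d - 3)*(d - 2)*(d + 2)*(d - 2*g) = d^4 - 2*d^3*g - 3*d^3 + 6*d^2*g - 4*d^2 + 8*d*g + 12*d - 24*g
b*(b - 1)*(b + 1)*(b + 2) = b^4 + 2*b^3 - b^2 - 2*b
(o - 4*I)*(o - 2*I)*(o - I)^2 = o^4 - 8*I*o^3 - 21*o^2 + 22*I*o + 8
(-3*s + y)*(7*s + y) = -21*s^2 + 4*s*y + y^2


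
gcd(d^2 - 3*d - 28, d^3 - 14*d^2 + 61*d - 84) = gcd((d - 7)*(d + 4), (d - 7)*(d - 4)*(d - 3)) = d - 7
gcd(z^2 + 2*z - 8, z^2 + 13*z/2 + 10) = z + 4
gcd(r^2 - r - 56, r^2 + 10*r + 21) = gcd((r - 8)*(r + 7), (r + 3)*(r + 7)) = r + 7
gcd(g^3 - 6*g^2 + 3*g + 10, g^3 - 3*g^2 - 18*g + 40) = g^2 - 7*g + 10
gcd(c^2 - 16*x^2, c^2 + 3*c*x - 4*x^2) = c + 4*x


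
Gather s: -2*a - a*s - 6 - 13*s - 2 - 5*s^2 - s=-2*a - 5*s^2 + s*(-a - 14) - 8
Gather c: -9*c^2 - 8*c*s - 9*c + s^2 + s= -9*c^2 + c*(-8*s - 9) + s^2 + s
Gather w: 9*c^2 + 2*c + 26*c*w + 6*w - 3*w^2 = 9*c^2 + 2*c - 3*w^2 + w*(26*c + 6)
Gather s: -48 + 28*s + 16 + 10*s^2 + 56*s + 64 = 10*s^2 + 84*s + 32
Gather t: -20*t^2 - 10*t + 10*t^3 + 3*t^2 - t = 10*t^3 - 17*t^2 - 11*t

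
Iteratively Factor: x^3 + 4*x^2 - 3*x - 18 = (x + 3)*(x^2 + x - 6) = (x - 2)*(x + 3)*(x + 3)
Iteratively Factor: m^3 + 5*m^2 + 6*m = (m + 3)*(m^2 + 2*m) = (m + 2)*(m + 3)*(m)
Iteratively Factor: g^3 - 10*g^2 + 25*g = (g - 5)*(g^2 - 5*g) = (g - 5)^2*(g)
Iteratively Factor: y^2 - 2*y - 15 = (y - 5)*(y + 3)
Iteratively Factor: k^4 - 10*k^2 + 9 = (k - 3)*(k^3 + 3*k^2 - k - 3) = (k - 3)*(k - 1)*(k^2 + 4*k + 3) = (k - 3)*(k - 1)*(k + 3)*(k + 1)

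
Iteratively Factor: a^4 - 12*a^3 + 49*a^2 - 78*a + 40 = (a - 5)*(a^3 - 7*a^2 + 14*a - 8) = (a - 5)*(a - 1)*(a^2 - 6*a + 8) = (a - 5)*(a - 4)*(a - 1)*(a - 2)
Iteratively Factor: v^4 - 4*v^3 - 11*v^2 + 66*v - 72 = (v - 3)*(v^3 - v^2 - 14*v + 24) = (v - 3)*(v + 4)*(v^2 - 5*v + 6) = (v - 3)*(v - 2)*(v + 4)*(v - 3)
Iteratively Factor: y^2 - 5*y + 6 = (y - 2)*(y - 3)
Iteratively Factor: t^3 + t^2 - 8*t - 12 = (t + 2)*(t^2 - t - 6) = (t + 2)^2*(t - 3)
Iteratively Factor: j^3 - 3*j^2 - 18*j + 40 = (j - 5)*(j^2 + 2*j - 8) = (j - 5)*(j - 2)*(j + 4)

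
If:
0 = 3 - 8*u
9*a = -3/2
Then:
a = -1/6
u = 3/8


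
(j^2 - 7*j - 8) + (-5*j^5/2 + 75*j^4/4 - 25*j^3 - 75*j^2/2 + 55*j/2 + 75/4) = -5*j^5/2 + 75*j^4/4 - 25*j^3 - 73*j^2/2 + 41*j/2 + 43/4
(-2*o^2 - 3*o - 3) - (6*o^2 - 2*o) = -8*o^2 - o - 3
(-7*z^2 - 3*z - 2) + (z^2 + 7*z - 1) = -6*z^2 + 4*z - 3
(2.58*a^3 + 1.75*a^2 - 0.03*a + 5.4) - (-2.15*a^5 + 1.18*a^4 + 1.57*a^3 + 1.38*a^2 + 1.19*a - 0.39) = 2.15*a^5 - 1.18*a^4 + 1.01*a^3 + 0.37*a^2 - 1.22*a + 5.79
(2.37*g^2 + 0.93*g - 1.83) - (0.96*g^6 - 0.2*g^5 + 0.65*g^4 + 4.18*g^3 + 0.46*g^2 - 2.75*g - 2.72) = -0.96*g^6 + 0.2*g^5 - 0.65*g^4 - 4.18*g^3 + 1.91*g^2 + 3.68*g + 0.89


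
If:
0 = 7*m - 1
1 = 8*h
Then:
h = 1/8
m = 1/7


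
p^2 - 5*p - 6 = (p - 6)*(p + 1)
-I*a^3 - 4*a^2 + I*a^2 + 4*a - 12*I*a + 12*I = (a - 6*I)*(a + 2*I)*(-I*a + I)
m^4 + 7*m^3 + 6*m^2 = m^2*(m + 1)*(m + 6)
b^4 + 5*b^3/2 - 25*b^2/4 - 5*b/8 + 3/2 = (b - 3/2)*(b - 1/2)*(b + 1/2)*(b + 4)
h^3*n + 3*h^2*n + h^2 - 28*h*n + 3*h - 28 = (h - 4)*(h + 7)*(h*n + 1)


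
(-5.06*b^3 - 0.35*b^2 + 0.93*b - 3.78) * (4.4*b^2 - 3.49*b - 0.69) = -22.264*b^5 + 16.1194*b^4 + 8.8049*b^3 - 19.6362*b^2 + 12.5505*b + 2.6082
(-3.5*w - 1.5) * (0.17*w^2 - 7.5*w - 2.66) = -0.595*w^3 + 25.995*w^2 + 20.56*w + 3.99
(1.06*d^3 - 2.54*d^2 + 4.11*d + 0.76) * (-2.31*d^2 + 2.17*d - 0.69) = -2.4486*d^5 + 8.1676*d^4 - 15.7373*d^3 + 8.9157*d^2 - 1.1867*d - 0.5244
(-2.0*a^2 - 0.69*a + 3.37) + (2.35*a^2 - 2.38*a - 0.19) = 0.35*a^2 - 3.07*a + 3.18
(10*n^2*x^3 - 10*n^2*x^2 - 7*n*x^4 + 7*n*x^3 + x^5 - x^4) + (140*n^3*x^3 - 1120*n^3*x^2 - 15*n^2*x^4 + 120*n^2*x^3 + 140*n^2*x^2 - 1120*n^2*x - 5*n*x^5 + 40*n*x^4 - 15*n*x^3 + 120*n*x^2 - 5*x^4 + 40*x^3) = 140*n^3*x^3 - 1120*n^3*x^2 - 15*n^2*x^4 + 130*n^2*x^3 + 130*n^2*x^2 - 1120*n^2*x - 5*n*x^5 + 33*n*x^4 - 8*n*x^3 + 120*n*x^2 + x^5 - 6*x^4 + 40*x^3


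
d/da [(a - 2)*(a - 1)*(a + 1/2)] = 3*a^2 - 5*a + 1/2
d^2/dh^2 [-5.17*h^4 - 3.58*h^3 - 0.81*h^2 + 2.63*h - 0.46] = -62.04*h^2 - 21.48*h - 1.62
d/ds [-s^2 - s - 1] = -2*s - 1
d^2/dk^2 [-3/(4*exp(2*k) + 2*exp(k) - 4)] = 3*(-2*(4*exp(k) + 1)^2*exp(k) + (8*exp(k) + 1)*(2*exp(2*k) + exp(k) - 2))*exp(k)/(2*(2*exp(2*k) + exp(k) - 2)^3)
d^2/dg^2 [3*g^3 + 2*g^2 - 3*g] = 18*g + 4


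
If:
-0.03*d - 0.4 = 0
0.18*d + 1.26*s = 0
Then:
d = -13.33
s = 1.90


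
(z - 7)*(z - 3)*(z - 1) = z^3 - 11*z^2 + 31*z - 21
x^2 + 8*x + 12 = (x + 2)*(x + 6)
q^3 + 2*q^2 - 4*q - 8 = (q - 2)*(q + 2)^2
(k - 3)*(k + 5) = k^2 + 2*k - 15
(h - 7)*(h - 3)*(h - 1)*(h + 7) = h^4 - 4*h^3 - 46*h^2 + 196*h - 147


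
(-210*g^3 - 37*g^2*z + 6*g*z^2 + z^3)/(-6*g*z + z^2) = 35*g^2/z + 12*g + z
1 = 1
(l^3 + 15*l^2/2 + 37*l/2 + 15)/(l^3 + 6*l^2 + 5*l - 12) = (l^2 + 9*l/2 + 5)/(l^2 + 3*l - 4)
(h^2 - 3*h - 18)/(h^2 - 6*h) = (h + 3)/h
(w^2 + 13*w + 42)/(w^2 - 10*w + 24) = (w^2 + 13*w + 42)/(w^2 - 10*w + 24)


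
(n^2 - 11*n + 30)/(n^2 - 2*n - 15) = (n - 6)/(n + 3)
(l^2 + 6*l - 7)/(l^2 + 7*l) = (l - 1)/l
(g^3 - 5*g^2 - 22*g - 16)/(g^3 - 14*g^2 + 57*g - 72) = (g^2 + 3*g + 2)/(g^2 - 6*g + 9)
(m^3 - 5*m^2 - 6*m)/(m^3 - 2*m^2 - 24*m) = (m + 1)/(m + 4)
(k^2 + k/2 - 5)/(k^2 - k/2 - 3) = (2*k + 5)/(2*k + 3)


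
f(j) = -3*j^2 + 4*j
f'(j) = 4 - 6*j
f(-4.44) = -76.90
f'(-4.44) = 30.64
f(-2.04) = -20.64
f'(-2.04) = 16.24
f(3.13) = -16.87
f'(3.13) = -14.78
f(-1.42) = -11.73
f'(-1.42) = 12.52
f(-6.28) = -143.44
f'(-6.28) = 41.68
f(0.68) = 1.33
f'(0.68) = -0.08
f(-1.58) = -13.81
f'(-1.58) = 13.48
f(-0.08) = -0.34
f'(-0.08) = 4.48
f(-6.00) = -132.00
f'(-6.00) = 40.00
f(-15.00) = -735.00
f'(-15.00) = 94.00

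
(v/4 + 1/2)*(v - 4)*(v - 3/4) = v^3/4 - 11*v^2/16 - 13*v/8 + 3/2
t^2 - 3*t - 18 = (t - 6)*(t + 3)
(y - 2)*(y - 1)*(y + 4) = y^3 + y^2 - 10*y + 8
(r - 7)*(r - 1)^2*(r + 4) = r^4 - 5*r^3 - 21*r^2 + 53*r - 28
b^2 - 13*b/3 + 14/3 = (b - 7/3)*(b - 2)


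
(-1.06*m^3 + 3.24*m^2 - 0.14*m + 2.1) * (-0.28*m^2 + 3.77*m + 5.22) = 0.2968*m^5 - 4.9034*m^4 + 6.7208*m^3 + 15.797*m^2 + 7.1862*m + 10.962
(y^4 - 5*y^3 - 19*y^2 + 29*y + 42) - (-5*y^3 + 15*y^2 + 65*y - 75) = y^4 - 34*y^2 - 36*y + 117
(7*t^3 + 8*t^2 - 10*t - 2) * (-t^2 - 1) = -7*t^5 - 8*t^4 + 3*t^3 - 6*t^2 + 10*t + 2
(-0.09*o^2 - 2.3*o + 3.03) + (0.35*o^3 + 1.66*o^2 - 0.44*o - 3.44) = 0.35*o^3 + 1.57*o^2 - 2.74*o - 0.41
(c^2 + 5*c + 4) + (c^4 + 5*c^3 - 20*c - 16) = c^4 + 5*c^3 + c^2 - 15*c - 12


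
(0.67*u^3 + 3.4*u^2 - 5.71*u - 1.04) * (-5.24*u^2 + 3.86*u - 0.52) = -3.5108*u^5 - 15.2298*u^4 + 42.696*u^3 - 18.359*u^2 - 1.0452*u + 0.5408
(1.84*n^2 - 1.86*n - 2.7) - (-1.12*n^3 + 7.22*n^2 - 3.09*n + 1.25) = 1.12*n^3 - 5.38*n^2 + 1.23*n - 3.95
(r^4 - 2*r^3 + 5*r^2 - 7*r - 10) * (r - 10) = r^5 - 12*r^4 + 25*r^3 - 57*r^2 + 60*r + 100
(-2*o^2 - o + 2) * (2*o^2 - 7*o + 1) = -4*o^4 + 12*o^3 + 9*o^2 - 15*o + 2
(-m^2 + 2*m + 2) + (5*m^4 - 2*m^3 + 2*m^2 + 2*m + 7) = 5*m^4 - 2*m^3 + m^2 + 4*m + 9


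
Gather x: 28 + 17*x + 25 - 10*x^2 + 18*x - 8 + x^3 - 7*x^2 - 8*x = x^3 - 17*x^2 + 27*x + 45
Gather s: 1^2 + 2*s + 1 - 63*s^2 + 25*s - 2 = -63*s^2 + 27*s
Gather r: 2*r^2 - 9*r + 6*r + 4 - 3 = 2*r^2 - 3*r + 1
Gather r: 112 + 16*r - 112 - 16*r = 0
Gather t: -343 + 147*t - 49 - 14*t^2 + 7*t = -14*t^2 + 154*t - 392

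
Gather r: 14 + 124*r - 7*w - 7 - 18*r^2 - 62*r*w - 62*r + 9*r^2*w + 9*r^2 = r^2*(9*w - 9) + r*(62 - 62*w) - 7*w + 7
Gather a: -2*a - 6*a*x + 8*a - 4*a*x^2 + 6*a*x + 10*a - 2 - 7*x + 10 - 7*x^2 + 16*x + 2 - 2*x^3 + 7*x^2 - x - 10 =a*(16 - 4*x^2) - 2*x^3 + 8*x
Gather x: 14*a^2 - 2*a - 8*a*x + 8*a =14*a^2 - 8*a*x + 6*a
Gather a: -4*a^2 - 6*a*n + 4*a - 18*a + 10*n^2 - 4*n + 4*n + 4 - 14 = -4*a^2 + a*(-6*n - 14) + 10*n^2 - 10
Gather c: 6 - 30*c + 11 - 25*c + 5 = 22 - 55*c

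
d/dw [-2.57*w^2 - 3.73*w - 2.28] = -5.14*w - 3.73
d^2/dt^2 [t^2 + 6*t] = 2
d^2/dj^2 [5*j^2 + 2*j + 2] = 10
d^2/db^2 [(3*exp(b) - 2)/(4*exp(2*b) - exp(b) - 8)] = (48*exp(4*b) - 116*exp(3*b) + 600*exp(2*b) - 282*exp(b) + 208)*exp(b)/(64*exp(6*b) - 48*exp(5*b) - 372*exp(4*b) + 191*exp(3*b) + 744*exp(2*b) - 192*exp(b) - 512)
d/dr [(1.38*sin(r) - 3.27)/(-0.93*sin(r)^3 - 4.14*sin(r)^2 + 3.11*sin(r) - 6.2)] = (2.5668*sin(r)^3 - 3.4101*sin(r)^2 - 27.0756*sin(r) + 1.6137)*cos(r)/(0.8649*sin(r)^6 + 7.7004*sin(r)^5 + 11.355*sin(r)^4 - 14.2188*sin(r)^3 + 61.0081*sin(r)^2 - 38.564*sin(r) + 38.44)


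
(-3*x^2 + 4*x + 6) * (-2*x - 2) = 6*x^3 - 2*x^2 - 20*x - 12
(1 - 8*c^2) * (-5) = 40*c^2 - 5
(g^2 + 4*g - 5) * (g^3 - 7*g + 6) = g^5 + 4*g^4 - 12*g^3 - 22*g^2 + 59*g - 30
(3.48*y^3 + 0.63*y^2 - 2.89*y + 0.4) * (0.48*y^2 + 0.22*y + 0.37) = 1.6704*y^5 + 1.068*y^4 + 0.0390000000000001*y^3 - 0.2107*y^2 - 0.9813*y + 0.148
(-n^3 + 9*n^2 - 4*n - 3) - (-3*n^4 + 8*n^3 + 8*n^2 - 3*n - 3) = 3*n^4 - 9*n^3 + n^2 - n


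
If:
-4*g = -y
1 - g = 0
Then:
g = 1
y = 4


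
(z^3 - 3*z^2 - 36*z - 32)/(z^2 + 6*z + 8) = (z^2 - 7*z - 8)/(z + 2)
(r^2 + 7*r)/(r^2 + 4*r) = (r + 7)/(r + 4)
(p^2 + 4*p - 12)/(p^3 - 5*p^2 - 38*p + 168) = (p - 2)/(p^2 - 11*p + 28)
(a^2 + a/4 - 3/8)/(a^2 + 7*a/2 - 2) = (a + 3/4)/(a + 4)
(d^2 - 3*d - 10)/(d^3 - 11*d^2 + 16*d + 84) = (d - 5)/(d^2 - 13*d + 42)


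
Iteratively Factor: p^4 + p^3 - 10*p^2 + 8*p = (p - 2)*(p^3 + 3*p^2 - 4*p) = (p - 2)*(p + 4)*(p^2 - p) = (p - 2)*(p - 1)*(p + 4)*(p)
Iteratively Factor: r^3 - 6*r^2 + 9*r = (r)*(r^2 - 6*r + 9) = r*(r - 3)*(r - 3)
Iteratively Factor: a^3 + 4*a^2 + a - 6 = (a + 2)*(a^2 + 2*a - 3) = (a + 2)*(a + 3)*(a - 1)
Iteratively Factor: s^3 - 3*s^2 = (s)*(s^2 - 3*s) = s*(s - 3)*(s)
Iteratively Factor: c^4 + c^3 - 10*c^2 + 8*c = (c)*(c^3 + c^2 - 10*c + 8) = c*(c + 4)*(c^2 - 3*c + 2) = c*(c - 2)*(c + 4)*(c - 1)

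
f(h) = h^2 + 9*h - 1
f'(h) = 2*h + 9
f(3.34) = 40.22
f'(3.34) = 15.68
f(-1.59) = -12.78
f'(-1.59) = 5.82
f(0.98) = 8.78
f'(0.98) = 10.96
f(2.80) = 32.04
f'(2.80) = 14.60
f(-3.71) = -20.63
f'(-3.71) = 1.58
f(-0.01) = -1.09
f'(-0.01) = 8.98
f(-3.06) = -19.18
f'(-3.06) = 2.88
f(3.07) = 36.05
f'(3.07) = 15.14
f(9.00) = 161.00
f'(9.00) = 27.00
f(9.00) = 161.00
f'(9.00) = 27.00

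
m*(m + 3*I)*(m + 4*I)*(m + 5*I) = m^4 + 12*I*m^3 - 47*m^2 - 60*I*m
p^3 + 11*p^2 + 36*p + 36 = (p + 2)*(p + 3)*(p + 6)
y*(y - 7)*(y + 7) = y^3 - 49*y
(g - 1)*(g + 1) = g^2 - 1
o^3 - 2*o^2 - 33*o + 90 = (o - 5)*(o - 3)*(o + 6)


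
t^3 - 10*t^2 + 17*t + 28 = (t - 7)*(t - 4)*(t + 1)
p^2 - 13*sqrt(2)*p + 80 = (p - 8*sqrt(2))*(p - 5*sqrt(2))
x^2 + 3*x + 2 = (x + 1)*(x + 2)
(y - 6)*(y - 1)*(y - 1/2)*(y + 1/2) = y^4 - 7*y^3 + 23*y^2/4 + 7*y/4 - 3/2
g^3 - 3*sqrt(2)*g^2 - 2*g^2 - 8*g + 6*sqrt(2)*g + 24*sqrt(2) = (g - 4)*(g + 2)*(g - 3*sqrt(2))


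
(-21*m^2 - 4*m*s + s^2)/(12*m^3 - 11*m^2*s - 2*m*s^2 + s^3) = (-7*m + s)/(4*m^2 - 5*m*s + s^2)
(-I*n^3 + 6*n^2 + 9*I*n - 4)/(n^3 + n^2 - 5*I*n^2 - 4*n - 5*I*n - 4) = (-I*n^3 + 6*n^2 + 9*I*n - 4)/(n^3 + n^2*(1 - 5*I) - n*(4 + 5*I) - 4)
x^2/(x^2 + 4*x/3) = 3*x/(3*x + 4)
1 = 1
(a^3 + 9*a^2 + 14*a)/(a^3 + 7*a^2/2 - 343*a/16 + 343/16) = 16*a*(a + 2)/(16*a^2 - 56*a + 49)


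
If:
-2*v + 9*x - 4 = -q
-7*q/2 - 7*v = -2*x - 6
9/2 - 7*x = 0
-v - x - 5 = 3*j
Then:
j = -2591/1176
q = 29/196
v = 379/392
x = 9/14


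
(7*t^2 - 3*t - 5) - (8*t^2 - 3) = -t^2 - 3*t - 2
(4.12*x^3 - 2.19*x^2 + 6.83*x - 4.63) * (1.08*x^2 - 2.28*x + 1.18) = 4.4496*x^5 - 11.7588*x^4 + 17.2312*x^3 - 23.157*x^2 + 18.6158*x - 5.4634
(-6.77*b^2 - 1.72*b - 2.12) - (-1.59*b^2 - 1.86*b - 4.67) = -5.18*b^2 + 0.14*b + 2.55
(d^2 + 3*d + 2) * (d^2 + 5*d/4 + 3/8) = d^4 + 17*d^3/4 + 49*d^2/8 + 29*d/8 + 3/4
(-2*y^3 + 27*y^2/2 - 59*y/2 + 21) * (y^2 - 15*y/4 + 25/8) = -2*y^5 + 21*y^4 - 691*y^3/8 + 2781*y^2/16 - 2735*y/16 + 525/8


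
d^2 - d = d*(d - 1)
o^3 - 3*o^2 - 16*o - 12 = (o - 6)*(o + 1)*(o + 2)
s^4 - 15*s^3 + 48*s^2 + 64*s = s*(s - 8)^2*(s + 1)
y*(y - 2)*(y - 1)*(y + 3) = y^4 - 7*y^2 + 6*y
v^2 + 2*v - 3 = (v - 1)*(v + 3)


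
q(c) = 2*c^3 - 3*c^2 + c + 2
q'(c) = 6*c^2 - 6*c + 1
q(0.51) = 2.00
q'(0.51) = -0.50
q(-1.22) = -7.32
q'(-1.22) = 17.25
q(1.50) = 3.50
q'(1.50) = 5.50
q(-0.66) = -0.54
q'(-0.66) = 7.57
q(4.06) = 90.46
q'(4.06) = 75.54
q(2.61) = 19.73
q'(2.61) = 26.21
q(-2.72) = -63.16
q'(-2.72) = 61.71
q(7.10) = 573.69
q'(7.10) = 260.86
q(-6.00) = -544.00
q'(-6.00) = 253.00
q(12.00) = 3038.00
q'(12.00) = 793.00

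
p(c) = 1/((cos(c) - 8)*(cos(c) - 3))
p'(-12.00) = -0.02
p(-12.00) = 0.06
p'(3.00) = 0.00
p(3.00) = 0.03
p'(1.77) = -0.02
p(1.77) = 0.04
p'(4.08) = 0.01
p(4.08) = 0.03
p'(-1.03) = 0.02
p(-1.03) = 0.05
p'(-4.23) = -0.01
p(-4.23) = 0.03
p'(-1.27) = 0.02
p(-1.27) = 0.05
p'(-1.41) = 0.02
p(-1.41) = 0.04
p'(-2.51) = 0.01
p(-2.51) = 0.03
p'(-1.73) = 0.02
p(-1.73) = 0.04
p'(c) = sin(c)/((cos(c) - 8)*(cos(c) - 3)^2) + sin(c)/((cos(c) - 8)^2*(cos(c) - 3)) = (2*cos(c) - 11)*sin(c)/((cos(c) - 8)^2*(cos(c) - 3)^2)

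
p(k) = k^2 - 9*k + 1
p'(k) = 2*k - 9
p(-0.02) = 1.18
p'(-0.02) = -9.04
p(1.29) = -8.95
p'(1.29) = -6.42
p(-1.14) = 12.56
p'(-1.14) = -11.28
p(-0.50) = 5.75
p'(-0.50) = -10.00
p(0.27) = -1.36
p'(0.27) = -8.46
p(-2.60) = 31.16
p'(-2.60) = -14.20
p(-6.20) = 95.24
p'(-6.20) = -21.40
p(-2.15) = 24.97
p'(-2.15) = -13.30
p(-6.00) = 91.00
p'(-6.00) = -21.00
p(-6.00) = 91.00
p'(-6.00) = -21.00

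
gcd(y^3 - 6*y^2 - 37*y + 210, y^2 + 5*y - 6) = y + 6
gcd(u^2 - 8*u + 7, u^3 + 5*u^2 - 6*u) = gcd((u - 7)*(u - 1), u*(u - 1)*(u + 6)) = u - 1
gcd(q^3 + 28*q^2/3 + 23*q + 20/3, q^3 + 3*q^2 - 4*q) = q + 4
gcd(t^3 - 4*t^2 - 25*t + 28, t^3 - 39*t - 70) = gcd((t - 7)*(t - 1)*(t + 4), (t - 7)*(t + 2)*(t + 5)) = t - 7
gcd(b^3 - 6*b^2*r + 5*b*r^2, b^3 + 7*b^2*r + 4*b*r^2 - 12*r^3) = -b + r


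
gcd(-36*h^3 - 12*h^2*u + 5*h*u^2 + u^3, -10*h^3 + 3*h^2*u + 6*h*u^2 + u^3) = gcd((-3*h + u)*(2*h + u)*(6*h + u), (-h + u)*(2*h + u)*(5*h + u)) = 2*h + u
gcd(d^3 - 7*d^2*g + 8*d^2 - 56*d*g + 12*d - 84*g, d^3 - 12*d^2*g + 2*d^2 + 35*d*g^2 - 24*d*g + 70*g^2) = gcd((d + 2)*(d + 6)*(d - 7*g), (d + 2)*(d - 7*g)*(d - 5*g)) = d^2 - 7*d*g + 2*d - 14*g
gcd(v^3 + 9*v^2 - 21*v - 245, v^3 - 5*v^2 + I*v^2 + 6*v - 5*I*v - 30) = v - 5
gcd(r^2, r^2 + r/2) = r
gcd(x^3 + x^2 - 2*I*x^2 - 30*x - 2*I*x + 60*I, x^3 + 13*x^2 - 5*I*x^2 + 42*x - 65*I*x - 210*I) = x + 6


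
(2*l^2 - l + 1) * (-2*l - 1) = -4*l^3 - l - 1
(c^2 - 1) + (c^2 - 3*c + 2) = 2*c^2 - 3*c + 1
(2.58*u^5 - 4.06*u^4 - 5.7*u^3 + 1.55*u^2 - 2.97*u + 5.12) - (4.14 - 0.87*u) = 2.58*u^5 - 4.06*u^4 - 5.7*u^3 + 1.55*u^2 - 2.1*u + 0.98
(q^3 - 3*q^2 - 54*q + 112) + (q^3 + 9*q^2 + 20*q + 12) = 2*q^3 + 6*q^2 - 34*q + 124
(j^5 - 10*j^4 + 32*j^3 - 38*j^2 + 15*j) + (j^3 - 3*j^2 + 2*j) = j^5 - 10*j^4 + 33*j^3 - 41*j^2 + 17*j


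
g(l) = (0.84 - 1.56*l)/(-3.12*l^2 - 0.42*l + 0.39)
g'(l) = (0.84 - 1.56*l)*(6.24*l + 0.42)/(-3.12*l^2 - 0.42*l + 0.39)^2 - 1.56/(-3.12*l^2 - 0.42*l + 0.39) = (-4.8672*l^2 + 5.2416*l - 0.2556)/(9.7344*l^4 + 2.6208*l^3 - 2.2572*l^2 - 0.3276*l + 0.1521)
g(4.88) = 0.09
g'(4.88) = -0.02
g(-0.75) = -1.91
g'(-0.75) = -6.28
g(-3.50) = -0.17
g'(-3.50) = -0.06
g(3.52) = 0.12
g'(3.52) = -0.03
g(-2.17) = -0.32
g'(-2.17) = -0.19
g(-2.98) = -0.21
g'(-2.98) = -0.09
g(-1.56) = -0.50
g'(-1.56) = -0.47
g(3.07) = 0.13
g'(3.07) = -0.03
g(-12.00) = -0.04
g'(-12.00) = -0.00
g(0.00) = 2.15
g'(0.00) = -1.68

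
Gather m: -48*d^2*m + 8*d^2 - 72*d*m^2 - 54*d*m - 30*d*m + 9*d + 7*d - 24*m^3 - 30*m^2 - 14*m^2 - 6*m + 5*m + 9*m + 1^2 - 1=8*d^2 + 16*d - 24*m^3 + m^2*(-72*d - 44) + m*(-48*d^2 - 84*d + 8)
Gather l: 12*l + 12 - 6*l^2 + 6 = -6*l^2 + 12*l + 18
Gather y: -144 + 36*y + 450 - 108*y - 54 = 252 - 72*y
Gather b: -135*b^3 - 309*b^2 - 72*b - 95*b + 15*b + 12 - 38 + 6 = -135*b^3 - 309*b^2 - 152*b - 20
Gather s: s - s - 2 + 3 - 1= 0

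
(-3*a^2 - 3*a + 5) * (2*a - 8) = -6*a^3 + 18*a^2 + 34*a - 40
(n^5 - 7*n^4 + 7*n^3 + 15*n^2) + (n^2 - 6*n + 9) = n^5 - 7*n^4 + 7*n^3 + 16*n^2 - 6*n + 9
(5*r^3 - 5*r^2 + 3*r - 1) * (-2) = -10*r^3 + 10*r^2 - 6*r + 2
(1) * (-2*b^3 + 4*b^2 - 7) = -2*b^3 + 4*b^2 - 7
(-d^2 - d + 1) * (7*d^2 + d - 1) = -7*d^4 - 8*d^3 + 7*d^2 + 2*d - 1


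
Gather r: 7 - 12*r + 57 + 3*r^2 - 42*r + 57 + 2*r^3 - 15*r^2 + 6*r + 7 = 2*r^3 - 12*r^2 - 48*r + 128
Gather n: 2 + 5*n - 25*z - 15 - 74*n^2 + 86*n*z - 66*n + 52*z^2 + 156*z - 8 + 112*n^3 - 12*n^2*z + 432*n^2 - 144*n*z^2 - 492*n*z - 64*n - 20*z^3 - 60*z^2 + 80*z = 112*n^3 + n^2*(358 - 12*z) + n*(-144*z^2 - 406*z - 125) - 20*z^3 - 8*z^2 + 211*z - 21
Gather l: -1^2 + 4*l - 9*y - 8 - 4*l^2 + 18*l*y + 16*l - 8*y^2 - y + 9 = -4*l^2 + l*(18*y + 20) - 8*y^2 - 10*y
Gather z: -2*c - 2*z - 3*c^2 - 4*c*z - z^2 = -3*c^2 - 2*c - z^2 + z*(-4*c - 2)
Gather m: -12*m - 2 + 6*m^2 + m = 6*m^2 - 11*m - 2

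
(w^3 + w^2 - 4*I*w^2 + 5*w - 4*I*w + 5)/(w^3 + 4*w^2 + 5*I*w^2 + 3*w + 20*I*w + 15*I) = (w^2 - 4*I*w + 5)/(w^2 + w*(3 + 5*I) + 15*I)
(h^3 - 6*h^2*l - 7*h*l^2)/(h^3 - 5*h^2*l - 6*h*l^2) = (h - 7*l)/(h - 6*l)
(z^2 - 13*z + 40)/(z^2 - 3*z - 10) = (z - 8)/(z + 2)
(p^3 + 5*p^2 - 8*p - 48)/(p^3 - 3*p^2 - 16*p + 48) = (p + 4)/(p - 4)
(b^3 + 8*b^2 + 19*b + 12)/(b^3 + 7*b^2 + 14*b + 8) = (b + 3)/(b + 2)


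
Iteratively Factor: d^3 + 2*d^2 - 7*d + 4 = (d - 1)*(d^2 + 3*d - 4) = (d - 1)*(d + 4)*(d - 1)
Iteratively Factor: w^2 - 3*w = (w)*(w - 3)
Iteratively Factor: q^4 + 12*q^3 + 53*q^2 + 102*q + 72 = (q + 3)*(q^3 + 9*q^2 + 26*q + 24) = (q + 3)*(q + 4)*(q^2 + 5*q + 6) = (q + 2)*(q + 3)*(q + 4)*(q + 3)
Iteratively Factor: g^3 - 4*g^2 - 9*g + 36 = (g - 4)*(g^2 - 9) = (g - 4)*(g + 3)*(g - 3)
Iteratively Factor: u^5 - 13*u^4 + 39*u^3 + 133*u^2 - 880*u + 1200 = (u - 5)*(u^4 - 8*u^3 - u^2 + 128*u - 240) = (u - 5)*(u - 3)*(u^3 - 5*u^2 - 16*u + 80) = (u - 5)*(u - 4)*(u - 3)*(u^2 - u - 20) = (u - 5)*(u - 4)*(u - 3)*(u + 4)*(u - 5)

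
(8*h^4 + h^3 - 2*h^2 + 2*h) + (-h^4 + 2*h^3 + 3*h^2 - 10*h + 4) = 7*h^4 + 3*h^3 + h^2 - 8*h + 4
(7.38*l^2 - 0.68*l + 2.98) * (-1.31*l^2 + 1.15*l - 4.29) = -9.6678*l^4 + 9.3778*l^3 - 36.346*l^2 + 6.3442*l - 12.7842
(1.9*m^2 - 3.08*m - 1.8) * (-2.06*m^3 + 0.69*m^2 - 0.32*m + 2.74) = -3.914*m^5 + 7.6558*m^4 + 0.9748*m^3 + 4.9496*m^2 - 7.8632*m - 4.932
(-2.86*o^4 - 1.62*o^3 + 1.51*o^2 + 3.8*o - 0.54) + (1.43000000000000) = -2.86*o^4 - 1.62*o^3 + 1.51*o^2 + 3.8*o + 0.89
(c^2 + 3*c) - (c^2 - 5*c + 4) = 8*c - 4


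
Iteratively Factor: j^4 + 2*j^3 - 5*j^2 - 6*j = (j)*(j^3 + 2*j^2 - 5*j - 6) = j*(j + 1)*(j^2 + j - 6) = j*(j + 1)*(j + 3)*(j - 2)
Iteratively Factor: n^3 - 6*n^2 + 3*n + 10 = (n - 5)*(n^2 - n - 2) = (n - 5)*(n - 2)*(n + 1)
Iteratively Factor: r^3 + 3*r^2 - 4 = (r - 1)*(r^2 + 4*r + 4) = (r - 1)*(r + 2)*(r + 2)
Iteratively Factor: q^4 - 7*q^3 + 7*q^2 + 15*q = (q + 1)*(q^3 - 8*q^2 + 15*q) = (q - 3)*(q + 1)*(q^2 - 5*q) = q*(q - 3)*(q + 1)*(q - 5)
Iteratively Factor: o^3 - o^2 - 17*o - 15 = (o + 3)*(o^2 - 4*o - 5) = (o - 5)*(o + 3)*(o + 1)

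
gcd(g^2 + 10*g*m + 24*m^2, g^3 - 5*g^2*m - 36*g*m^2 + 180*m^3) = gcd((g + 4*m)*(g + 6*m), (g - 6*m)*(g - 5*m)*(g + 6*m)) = g + 6*m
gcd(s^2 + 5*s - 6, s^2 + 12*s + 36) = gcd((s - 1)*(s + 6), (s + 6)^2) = s + 6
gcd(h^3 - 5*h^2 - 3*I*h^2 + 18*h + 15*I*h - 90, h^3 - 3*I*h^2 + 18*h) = h^2 - 3*I*h + 18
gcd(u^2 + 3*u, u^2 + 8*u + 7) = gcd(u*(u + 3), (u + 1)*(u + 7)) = 1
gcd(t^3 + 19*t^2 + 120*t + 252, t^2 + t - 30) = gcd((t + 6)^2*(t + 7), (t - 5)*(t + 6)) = t + 6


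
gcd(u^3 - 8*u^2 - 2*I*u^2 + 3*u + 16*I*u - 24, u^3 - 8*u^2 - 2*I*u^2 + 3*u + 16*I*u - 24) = u^3 + u^2*(-8 - 2*I) + u*(3 + 16*I) - 24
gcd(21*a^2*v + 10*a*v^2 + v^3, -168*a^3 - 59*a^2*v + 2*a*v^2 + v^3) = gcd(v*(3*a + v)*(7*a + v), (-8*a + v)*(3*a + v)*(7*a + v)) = 21*a^2 + 10*a*v + v^2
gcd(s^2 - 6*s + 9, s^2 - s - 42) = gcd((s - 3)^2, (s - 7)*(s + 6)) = 1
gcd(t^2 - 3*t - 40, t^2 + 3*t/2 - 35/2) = t + 5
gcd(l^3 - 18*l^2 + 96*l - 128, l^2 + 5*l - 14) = l - 2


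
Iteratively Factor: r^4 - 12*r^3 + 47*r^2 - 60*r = (r - 3)*(r^3 - 9*r^2 + 20*r) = (r - 5)*(r - 3)*(r^2 - 4*r) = (r - 5)*(r - 4)*(r - 3)*(r)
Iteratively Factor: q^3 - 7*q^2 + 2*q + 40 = (q - 4)*(q^2 - 3*q - 10) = (q - 5)*(q - 4)*(q + 2)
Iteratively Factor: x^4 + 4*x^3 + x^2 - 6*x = (x - 1)*(x^3 + 5*x^2 + 6*x) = (x - 1)*(x + 3)*(x^2 + 2*x) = x*(x - 1)*(x + 3)*(x + 2)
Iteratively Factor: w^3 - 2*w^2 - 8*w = (w + 2)*(w^2 - 4*w) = w*(w + 2)*(w - 4)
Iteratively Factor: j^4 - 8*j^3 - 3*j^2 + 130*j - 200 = (j - 2)*(j^3 - 6*j^2 - 15*j + 100) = (j - 5)*(j - 2)*(j^2 - j - 20) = (j - 5)*(j - 2)*(j + 4)*(j - 5)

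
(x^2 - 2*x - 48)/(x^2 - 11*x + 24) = (x + 6)/(x - 3)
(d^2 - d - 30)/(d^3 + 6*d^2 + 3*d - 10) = (d - 6)/(d^2 + d - 2)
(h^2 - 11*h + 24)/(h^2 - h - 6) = (h - 8)/(h + 2)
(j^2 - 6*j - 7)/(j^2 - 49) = (j + 1)/(j + 7)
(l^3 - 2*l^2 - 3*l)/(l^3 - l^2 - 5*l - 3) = l/(l + 1)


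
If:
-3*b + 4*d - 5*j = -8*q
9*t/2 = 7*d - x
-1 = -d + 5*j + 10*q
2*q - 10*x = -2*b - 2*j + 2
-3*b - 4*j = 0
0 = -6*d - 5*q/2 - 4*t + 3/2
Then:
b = 9008/153855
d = 3721/30771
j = -2252/51285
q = -10147/153855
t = 7226/30771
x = -6470/30771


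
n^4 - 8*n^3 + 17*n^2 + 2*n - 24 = (n - 4)*(n - 3)*(n - 2)*(n + 1)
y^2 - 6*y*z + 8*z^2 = (y - 4*z)*(y - 2*z)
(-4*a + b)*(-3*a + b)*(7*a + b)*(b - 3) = 84*a^3*b - 252*a^3 - 37*a^2*b^2 + 111*a^2*b + b^4 - 3*b^3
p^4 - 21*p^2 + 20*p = p*(p - 4)*(p - 1)*(p + 5)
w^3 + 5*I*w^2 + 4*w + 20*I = (w - 2*I)*(w + 2*I)*(w + 5*I)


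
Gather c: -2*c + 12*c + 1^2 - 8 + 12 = 10*c + 5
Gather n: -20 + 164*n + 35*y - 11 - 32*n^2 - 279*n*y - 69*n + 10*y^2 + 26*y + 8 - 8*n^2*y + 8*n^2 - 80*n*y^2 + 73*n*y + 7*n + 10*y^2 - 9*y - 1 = n^2*(-8*y - 24) + n*(-80*y^2 - 206*y + 102) + 20*y^2 + 52*y - 24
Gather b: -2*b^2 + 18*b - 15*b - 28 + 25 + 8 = -2*b^2 + 3*b + 5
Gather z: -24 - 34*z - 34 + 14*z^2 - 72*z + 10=14*z^2 - 106*z - 48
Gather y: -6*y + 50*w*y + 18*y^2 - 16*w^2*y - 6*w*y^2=y^2*(18 - 6*w) + y*(-16*w^2 + 50*w - 6)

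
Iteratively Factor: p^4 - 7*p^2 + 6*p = (p - 1)*(p^3 + p^2 - 6*p) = p*(p - 1)*(p^2 + p - 6) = p*(p - 2)*(p - 1)*(p + 3)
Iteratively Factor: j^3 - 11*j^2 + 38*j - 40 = (j - 4)*(j^2 - 7*j + 10) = (j - 4)*(j - 2)*(j - 5)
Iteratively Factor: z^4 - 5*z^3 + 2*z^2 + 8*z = (z + 1)*(z^3 - 6*z^2 + 8*z) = (z - 2)*(z + 1)*(z^2 - 4*z) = z*(z - 2)*(z + 1)*(z - 4)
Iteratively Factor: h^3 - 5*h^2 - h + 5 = (h - 5)*(h^2 - 1) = (h - 5)*(h + 1)*(h - 1)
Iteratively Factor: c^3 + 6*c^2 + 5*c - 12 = (c - 1)*(c^2 + 7*c + 12) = (c - 1)*(c + 3)*(c + 4)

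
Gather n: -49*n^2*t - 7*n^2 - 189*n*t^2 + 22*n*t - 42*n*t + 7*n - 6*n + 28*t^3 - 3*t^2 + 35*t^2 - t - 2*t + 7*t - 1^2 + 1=n^2*(-49*t - 7) + n*(-189*t^2 - 20*t + 1) + 28*t^3 + 32*t^2 + 4*t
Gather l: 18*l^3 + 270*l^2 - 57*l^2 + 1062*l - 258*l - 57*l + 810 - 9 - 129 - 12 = 18*l^3 + 213*l^2 + 747*l + 660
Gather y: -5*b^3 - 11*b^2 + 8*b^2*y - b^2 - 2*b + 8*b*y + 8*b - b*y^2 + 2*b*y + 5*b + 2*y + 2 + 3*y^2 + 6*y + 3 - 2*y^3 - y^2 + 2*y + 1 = -5*b^3 - 12*b^2 + 11*b - 2*y^3 + y^2*(2 - b) + y*(8*b^2 + 10*b + 10) + 6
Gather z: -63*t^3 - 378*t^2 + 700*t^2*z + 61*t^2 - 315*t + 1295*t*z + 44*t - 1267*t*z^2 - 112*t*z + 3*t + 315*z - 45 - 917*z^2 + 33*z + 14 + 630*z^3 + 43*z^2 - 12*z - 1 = -63*t^3 - 317*t^2 - 268*t + 630*z^3 + z^2*(-1267*t - 874) + z*(700*t^2 + 1183*t + 336) - 32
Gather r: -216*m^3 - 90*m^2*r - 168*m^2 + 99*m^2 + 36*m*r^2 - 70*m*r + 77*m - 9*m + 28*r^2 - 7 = -216*m^3 - 69*m^2 + 68*m + r^2*(36*m + 28) + r*(-90*m^2 - 70*m) - 7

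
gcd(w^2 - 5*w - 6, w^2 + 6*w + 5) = w + 1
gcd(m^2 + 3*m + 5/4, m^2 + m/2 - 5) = m + 5/2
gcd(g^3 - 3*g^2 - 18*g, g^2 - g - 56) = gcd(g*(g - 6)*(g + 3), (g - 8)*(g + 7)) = 1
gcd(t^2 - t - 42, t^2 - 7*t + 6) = 1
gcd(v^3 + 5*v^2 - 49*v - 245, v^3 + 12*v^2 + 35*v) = v^2 + 12*v + 35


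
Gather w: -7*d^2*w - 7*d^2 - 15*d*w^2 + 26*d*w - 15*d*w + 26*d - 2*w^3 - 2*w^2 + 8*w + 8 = -7*d^2 + 26*d - 2*w^3 + w^2*(-15*d - 2) + w*(-7*d^2 + 11*d + 8) + 8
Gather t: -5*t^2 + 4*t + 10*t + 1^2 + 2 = -5*t^2 + 14*t + 3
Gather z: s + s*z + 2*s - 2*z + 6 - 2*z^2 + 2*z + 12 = s*z + 3*s - 2*z^2 + 18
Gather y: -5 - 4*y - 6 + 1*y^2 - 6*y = y^2 - 10*y - 11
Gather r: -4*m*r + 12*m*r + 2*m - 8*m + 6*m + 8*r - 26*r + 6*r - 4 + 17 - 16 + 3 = r*(8*m - 12)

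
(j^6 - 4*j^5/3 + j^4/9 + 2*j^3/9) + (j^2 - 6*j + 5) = j^6 - 4*j^5/3 + j^4/9 + 2*j^3/9 + j^2 - 6*j + 5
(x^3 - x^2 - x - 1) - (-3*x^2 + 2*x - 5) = x^3 + 2*x^2 - 3*x + 4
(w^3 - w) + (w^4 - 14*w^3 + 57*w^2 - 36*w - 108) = w^4 - 13*w^3 + 57*w^2 - 37*w - 108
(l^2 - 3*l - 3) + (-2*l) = l^2 - 5*l - 3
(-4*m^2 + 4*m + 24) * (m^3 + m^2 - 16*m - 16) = -4*m^5 + 92*m^3 + 24*m^2 - 448*m - 384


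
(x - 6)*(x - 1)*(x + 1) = x^3 - 6*x^2 - x + 6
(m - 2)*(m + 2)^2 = m^3 + 2*m^2 - 4*m - 8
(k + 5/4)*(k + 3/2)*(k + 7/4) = k^3 + 9*k^2/2 + 107*k/16 + 105/32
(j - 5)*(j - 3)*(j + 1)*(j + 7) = j^4 - 42*j^2 + 64*j + 105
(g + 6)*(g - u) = g^2 - g*u + 6*g - 6*u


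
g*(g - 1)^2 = g^3 - 2*g^2 + g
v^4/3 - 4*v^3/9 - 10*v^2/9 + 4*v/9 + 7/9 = (v/3 + 1/3)*(v - 7/3)*(v - 1)*(v + 1)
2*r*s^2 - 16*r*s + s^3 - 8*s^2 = s*(2*r + s)*(s - 8)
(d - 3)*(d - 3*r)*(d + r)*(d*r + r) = d^4*r - 2*d^3*r^2 - 2*d^3*r - 3*d^2*r^3 + 4*d^2*r^2 - 3*d^2*r + 6*d*r^3 + 6*d*r^2 + 9*r^3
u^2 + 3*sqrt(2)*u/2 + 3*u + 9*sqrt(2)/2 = (u + 3)*(u + 3*sqrt(2)/2)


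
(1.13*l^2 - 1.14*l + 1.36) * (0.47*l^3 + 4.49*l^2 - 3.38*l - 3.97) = 0.5311*l^5 + 4.5379*l^4 - 8.2988*l^3 + 5.4735*l^2 - 0.0709999999999997*l - 5.3992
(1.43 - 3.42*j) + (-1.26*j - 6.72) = -4.68*j - 5.29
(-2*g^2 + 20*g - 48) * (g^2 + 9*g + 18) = -2*g^4 + 2*g^3 + 96*g^2 - 72*g - 864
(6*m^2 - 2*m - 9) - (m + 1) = 6*m^2 - 3*m - 10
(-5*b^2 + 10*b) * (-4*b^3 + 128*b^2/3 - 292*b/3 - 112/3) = 20*b^5 - 760*b^4/3 + 2740*b^3/3 - 2360*b^2/3 - 1120*b/3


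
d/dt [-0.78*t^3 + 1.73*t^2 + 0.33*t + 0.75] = -2.34*t^2 + 3.46*t + 0.33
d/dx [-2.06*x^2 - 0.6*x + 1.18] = -4.12*x - 0.6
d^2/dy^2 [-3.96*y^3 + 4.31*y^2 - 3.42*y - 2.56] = 8.62 - 23.76*y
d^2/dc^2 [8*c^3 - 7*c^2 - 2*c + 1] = 48*c - 14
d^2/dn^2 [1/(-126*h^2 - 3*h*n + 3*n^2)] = 2*(-42*h^2 - h*n + n^2 - (h - 2*n)^2)/(3*(42*h^2 + h*n - n^2)^3)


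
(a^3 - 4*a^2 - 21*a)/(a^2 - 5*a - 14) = a*(a + 3)/(a + 2)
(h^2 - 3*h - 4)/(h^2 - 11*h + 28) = (h + 1)/(h - 7)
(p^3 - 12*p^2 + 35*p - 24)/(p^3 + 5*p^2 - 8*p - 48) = (p^2 - 9*p + 8)/(p^2 + 8*p + 16)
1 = 1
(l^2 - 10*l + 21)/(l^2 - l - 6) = (l - 7)/(l + 2)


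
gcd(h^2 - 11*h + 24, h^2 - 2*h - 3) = h - 3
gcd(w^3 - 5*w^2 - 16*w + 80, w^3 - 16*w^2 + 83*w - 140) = w^2 - 9*w + 20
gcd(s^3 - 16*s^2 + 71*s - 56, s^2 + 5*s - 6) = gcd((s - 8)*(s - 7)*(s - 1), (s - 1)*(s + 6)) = s - 1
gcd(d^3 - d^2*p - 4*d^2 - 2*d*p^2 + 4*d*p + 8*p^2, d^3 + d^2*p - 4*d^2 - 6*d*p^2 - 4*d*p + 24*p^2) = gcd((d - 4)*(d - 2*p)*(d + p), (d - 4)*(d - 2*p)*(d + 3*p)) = -d^2 + 2*d*p + 4*d - 8*p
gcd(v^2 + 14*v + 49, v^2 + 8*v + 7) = v + 7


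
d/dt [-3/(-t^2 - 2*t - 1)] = 6*(-t - 1)/(t^2 + 2*t + 1)^2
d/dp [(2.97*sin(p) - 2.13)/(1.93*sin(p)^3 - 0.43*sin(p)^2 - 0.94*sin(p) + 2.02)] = (-11.4642*sin(p)^3 + 13.6098*sin(p)^2 - 1.8318*sin(p) + 3.9972)*cos(p)/(3.7249*sin(p)^6 - 1.6598*sin(p)^5 - 3.4435*sin(p)^4 + 8.6056*sin(p)^3 - 0.8536*sin(p)^2 - 3.7976*sin(p) + 4.0804)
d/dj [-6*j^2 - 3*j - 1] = -12*j - 3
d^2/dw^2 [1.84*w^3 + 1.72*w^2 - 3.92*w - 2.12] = 11.04*w + 3.44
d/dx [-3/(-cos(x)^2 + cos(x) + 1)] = 3*(2*cos(x) - 1)*sin(x)/(sin(x)^2 + cos(x))^2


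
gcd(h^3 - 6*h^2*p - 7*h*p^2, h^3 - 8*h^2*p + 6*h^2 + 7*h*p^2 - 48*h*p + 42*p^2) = -h + 7*p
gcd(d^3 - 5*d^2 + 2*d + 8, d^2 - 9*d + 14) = d - 2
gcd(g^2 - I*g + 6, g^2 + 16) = 1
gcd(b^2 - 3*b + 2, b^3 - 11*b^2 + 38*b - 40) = b - 2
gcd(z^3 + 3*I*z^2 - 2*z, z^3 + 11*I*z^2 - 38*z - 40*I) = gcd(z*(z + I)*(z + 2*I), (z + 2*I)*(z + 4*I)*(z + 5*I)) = z + 2*I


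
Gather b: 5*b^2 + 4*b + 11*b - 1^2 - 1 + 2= 5*b^2 + 15*b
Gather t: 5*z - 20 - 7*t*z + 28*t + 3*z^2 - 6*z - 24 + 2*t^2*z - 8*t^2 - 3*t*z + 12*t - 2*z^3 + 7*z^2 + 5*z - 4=t^2*(2*z - 8) + t*(40 - 10*z) - 2*z^3 + 10*z^2 + 4*z - 48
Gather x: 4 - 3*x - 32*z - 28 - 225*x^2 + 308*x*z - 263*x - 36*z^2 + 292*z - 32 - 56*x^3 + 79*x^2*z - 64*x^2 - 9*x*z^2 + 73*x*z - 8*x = -56*x^3 + x^2*(79*z - 289) + x*(-9*z^2 + 381*z - 274) - 36*z^2 + 260*z - 56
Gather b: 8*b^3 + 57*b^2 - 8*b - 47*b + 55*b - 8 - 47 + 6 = 8*b^3 + 57*b^2 - 49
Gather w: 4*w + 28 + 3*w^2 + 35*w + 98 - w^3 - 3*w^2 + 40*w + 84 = -w^3 + 79*w + 210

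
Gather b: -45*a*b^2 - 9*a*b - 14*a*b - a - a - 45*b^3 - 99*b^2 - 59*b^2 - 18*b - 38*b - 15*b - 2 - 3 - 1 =-2*a - 45*b^3 + b^2*(-45*a - 158) + b*(-23*a - 71) - 6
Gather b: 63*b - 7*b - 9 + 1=56*b - 8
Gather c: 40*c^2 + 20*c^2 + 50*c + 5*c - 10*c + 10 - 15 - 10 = 60*c^2 + 45*c - 15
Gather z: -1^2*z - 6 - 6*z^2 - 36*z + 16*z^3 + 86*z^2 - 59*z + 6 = 16*z^3 + 80*z^2 - 96*z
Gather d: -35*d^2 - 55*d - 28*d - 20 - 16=-35*d^2 - 83*d - 36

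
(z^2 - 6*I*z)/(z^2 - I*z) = (z - 6*I)/(z - I)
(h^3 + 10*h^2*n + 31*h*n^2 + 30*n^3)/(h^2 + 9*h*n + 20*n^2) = (h^2 + 5*h*n + 6*n^2)/(h + 4*n)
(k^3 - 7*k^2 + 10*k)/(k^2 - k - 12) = k*(-k^2 + 7*k - 10)/(-k^2 + k + 12)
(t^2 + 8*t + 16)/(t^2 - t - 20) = (t + 4)/(t - 5)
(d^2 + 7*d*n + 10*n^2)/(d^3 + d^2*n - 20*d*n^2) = (d + 2*n)/(d*(d - 4*n))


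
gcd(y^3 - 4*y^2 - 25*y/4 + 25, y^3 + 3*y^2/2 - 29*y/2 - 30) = y^2 - 3*y/2 - 10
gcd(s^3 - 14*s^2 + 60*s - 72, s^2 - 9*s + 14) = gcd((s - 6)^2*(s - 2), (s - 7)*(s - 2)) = s - 2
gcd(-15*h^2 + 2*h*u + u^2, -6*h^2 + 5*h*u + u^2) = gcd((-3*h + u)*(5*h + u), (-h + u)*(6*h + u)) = 1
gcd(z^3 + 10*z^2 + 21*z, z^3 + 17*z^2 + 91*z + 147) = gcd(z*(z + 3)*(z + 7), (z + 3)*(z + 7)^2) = z^2 + 10*z + 21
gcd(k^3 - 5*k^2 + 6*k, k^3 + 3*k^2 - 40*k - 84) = 1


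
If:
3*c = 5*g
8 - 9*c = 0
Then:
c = 8/9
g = 8/15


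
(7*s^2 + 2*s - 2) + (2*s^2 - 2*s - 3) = 9*s^2 - 5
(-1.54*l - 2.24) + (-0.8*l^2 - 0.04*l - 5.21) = -0.8*l^2 - 1.58*l - 7.45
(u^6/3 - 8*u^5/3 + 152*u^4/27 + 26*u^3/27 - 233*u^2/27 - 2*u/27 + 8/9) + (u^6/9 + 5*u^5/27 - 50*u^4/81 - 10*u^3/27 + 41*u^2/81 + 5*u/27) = 4*u^6/9 - 67*u^5/27 + 406*u^4/81 + 16*u^3/27 - 658*u^2/81 + u/9 + 8/9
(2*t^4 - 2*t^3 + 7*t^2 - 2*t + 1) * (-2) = -4*t^4 + 4*t^3 - 14*t^2 + 4*t - 2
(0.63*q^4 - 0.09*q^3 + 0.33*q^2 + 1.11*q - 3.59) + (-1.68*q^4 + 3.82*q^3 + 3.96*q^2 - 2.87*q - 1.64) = -1.05*q^4 + 3.73*q^3 + 4.29*q^2 - 1.76*q - 5.23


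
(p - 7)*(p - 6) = p^2 - 13*p + 42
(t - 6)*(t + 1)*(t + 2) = t^3 - 3*t^2 - 16*t - 12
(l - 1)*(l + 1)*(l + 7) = l^3 + 7*l^2 - l - 7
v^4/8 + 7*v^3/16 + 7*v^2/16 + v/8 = v*(v/4 + 1/4)*(v/2 + 1)*(v + 1/2)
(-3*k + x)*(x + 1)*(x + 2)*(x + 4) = -3*k*x^3 - 21*k*x^2 - 42*k*x - 24*k + x^4 + 7*x^3 + 14*x^2 + 8*x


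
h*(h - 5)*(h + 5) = h^3 - 25*h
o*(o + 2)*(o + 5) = o^3 + 7*o^2 + 10*o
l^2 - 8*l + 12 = (l - 6)*(l - 2)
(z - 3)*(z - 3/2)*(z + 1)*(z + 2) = z^4 - 3*z^3/2 - 7*z^2 + 9*z/2 + 9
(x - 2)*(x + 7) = x^2 + 5*x - 14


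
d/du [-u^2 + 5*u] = 5 - 2*u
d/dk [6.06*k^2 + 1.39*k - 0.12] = 12.12*k + 1.39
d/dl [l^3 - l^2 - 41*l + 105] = 3*l^2 - 2*l - 41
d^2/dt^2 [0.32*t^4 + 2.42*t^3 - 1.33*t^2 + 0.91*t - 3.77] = 3.84*t^2 + 14.52*t - 2.66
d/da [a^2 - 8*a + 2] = 2*a - 8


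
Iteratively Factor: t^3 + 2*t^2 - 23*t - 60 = (t + 4)*(t^2 - 2*t - 15) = (t + 3)*(t + 4)*(t - 5)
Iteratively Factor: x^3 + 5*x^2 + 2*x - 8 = (x - 1)*(x^2 + 6*x + 8) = (x - 1)*(x + 4)*(x + 2)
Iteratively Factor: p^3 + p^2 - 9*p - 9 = (p - 3)*(p^2 + 4*p + 3) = (p - 3)*(p + 1)*(p + 3)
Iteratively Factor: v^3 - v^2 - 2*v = (v - 2)*(v^2 + v) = (v - 2)*(v + 1)*(v)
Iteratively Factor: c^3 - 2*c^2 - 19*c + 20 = (c + 4)*(c^2 - 6*c + 5) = (c - 5)*(c + 4)*(c - 1)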